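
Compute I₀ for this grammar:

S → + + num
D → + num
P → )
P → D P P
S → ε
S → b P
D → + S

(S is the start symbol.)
{ [S → . + + num], [S → . b P], [S → .], [S' → . S] }

First, augment the grammar with S' → S
I₀ = CLOSURE({ [S' → . S] }):
  [S' → . S] has the dot before S: add [S → . + + num], [S → .], [S → . b P]
No further items can be added.

I₀ = { [S → . + + num], [S → . b P], [S → .], [S' → . S] }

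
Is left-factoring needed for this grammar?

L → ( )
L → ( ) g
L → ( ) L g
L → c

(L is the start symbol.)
Left-factoring is needed when two productions for the same non-terminal
share a common prefix on the right-hand side.

Productions for L:
  L → ( )
  L → ( ) g
  L → ( ) L g
  L → c

Found common prefix '( )' in productions for L

Answer: Yes, L has productions with common prefix '( )'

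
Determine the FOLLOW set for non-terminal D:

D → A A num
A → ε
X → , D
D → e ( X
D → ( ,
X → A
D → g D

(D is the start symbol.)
{ $ }

To compute FOLLOW(D), find every occurrence of D on a right-hand side N → α D β: add FIRST(β) \ {ε}, and if β is empty or nullable also add FOLLOW(N). Iterate to a fixed point.

D is the start symbol, so $ ∈ FOLLOW(D).
In X → , D: D is at the end, add FOLLOW(X)
In D → g D: D is at the end; this adds FOLLOW(D) to itself — nothing new

The FOLLOW sets referred to above (computed the same way, to a fixed point):
  FOLLOW(X) = { $ }

Taking the union: FOLLOW(D) = { $ }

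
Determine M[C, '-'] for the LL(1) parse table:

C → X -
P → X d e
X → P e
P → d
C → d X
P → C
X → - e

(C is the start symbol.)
C → X -

To find M[C, '-'], we find productions for C where '-' is in the predict set (PREDICT(N → α) = (FIRST(α) \ {ε}) ∪ (FOLLOW(N) if α ⇒* ε)).

Relevant sets:
  FIRST(X) = { '-', 'd' }

C → X -: PREDICT = { '-', 'd' }
  '-' is in predict set, so this production goes in M[C, '-']
C → d X: PREDICT = { 'd' }

M[C, '-'] = C → X -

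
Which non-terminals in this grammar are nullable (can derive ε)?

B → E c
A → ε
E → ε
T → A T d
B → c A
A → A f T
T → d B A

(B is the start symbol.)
ε-productions: A → ε, E → ε
So A, E are immediately nullable.
No further non-terminal can be added: every production for the remaining non-terminals contains a terminal or a non-nullable non-terminal.
Nullable = { 'A', 'E' }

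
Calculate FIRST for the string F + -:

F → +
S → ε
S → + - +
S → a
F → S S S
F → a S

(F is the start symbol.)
FIRST sets of the non-terminals involved (from the grammar, by fixed-point iteration):
  FIRST(F) = { '+', 'a', ε }

To compute FIRST(F + -), process the symbols left to right:
Symbol F is a non-terminal. Add FIRST(F) \ {ε} = { '+', 'a' }
F is nullable (ε ∈ FIRST(F)), continue to the next symbol.
Symbol + is a terminal. Add '+' and stop.
FIRST(F + -) = { '+', 'a' }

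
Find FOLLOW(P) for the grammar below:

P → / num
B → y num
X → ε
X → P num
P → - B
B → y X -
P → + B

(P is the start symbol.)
P is the start symbol, so $ ∈ FOLLOW(P).
In X → P num: P is followed by num, add FIRST(num) \ {ε} = { 'num' }

Taking the union: FOLLOW(P) = { $, 'num' }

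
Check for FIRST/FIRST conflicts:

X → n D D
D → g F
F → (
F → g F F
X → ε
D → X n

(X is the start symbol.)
No FIRST/FIRST conflicts.

FIRST sets of the non-terminals at (or reachable through a nullable prefix from) the front of some alternative:
  FIRST(X) = { 'n', ε }

Productions for X:
  X → n D D: FIRST = { 'n' }
  X → ε: FIRST = { ε }
Productions for D:
  D → g F: FIRST = { 'g' }
  D → X n: FIRST = { 'n' }
Productions for F:
  F → (: FIRST = { '(' }
  F → g F F: FIRST = { 'g' }

All alternatives of each non-terminal have pairwise disjoint FIRST sets.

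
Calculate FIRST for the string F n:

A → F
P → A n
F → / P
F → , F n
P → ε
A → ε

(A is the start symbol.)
{ ',', '/' }

FIRST sets of the non-terminals involved (from the grammar, by fixed-point iteration):
  FIRST(F) = { ',', '/' }

To compute FIRST(F n), process the symbols left to right:
Symbol F is a non-terminal. Add FIRST(F) \ {ε} = { ',', '/' }
F is not nullable (ε ∉ FIRST(F)), so stop here.
FIRST(F n) = { ',', '/' }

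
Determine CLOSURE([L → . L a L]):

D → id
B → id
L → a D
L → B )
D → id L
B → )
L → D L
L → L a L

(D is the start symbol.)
Start with: [L → . L a L]
  [L → . L a L] has the dot before L: add [L → . a D], [L → . B )], [L → . D L]
  [L → . B )] has the dot before B: add [B → . id], [B → . )]
  [L → . D L] has the dot before D: add [D → . id], [D → . id L]
No further items can be added.

CLOSURE = { [B → . )], [B → . id], [D → . id L], [D → . id], [L → . B )], [L → . D L], [L → . L a L], [L → . a D] }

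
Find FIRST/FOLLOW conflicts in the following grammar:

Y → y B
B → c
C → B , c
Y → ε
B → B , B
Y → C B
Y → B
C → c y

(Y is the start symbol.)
Nullable non-terminals: Y.
FIRST sets used below: FIRST(C) = { 'c' }, FIRST(B) = { 'c' }

Y: nullable alternative(s) Y → ε; FOLLOW(Y) = { $ }
  Y → y B: FIRST \ {ε} = { 'y' } — disjoint from FOLLOW(Y)
  Y → ε: FIRST \ {ε} = { } — this is the only nullable alternative, skip
  Y → C B: FIRST \ {ε} = { 'c' } — disjoint from FOLLOW(Y)
  Y → B: FIRST \ {ε} = { 'c' } — disjoint from FOLLOW(Y)

B, C have no nullable alternative, so no FIRST/FOLLOW check is needed there.

No FIRST/FOLLOW conflicts found.

Answer: No FIRST/FOLLOW conflicts.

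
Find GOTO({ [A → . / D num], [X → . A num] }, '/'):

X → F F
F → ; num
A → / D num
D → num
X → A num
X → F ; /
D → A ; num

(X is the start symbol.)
{ [A → . / D num], [A → / . D num], [D → . A ; num], [D → . num] }

GOTO(I, '/') = CLOSURE({ [A → αX.β] : [A → α.Xβ] ∈ I, X = '/' })

Items with dot before '/', with the dot advanced:
  [A → . / D num] → [A → / . D num]
Closure of the advanced items:
  [A → / . D num] has the dot before D: add [D → . num], [D → . A ; num]
  [D → . A ; num] has the dot before A: add [A → . / D num]

GOTO = { [A → . / D num], [A → / . D num], [D → . A ; num], [D → . num] }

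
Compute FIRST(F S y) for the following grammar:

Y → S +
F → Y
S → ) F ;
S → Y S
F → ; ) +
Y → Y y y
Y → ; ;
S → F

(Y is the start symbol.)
{ ')', ';' }

FIRST sets of the non-terminals involved (from the grammar, by fixed-point iteration):
  FIRST(F) = { ')', ';' }

To compute FIRST(F S y), process the symbols left to right:
Symbol F is a non-terminal. Add FIRST(F) \ {ε} = { ')', ';' }
F is not nullable (ε ∉ FIRST(F)), so stop here.
FIRST(F S y) = { ')', ';' }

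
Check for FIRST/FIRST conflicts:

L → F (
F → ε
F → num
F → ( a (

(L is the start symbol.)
No FIRST/FIRST conflicts.

A FIRST/FIRST conflict occurs when two productions N → α and N → β for the same non-terminal have FIRST(α) ∩ FIRST(β) ≠ ∅ (with ε ∈ FIRST of a nullable right-hand side, so two nullable alternatives also conflict).

Productions for F:
  F → ε: FIRST = { ε }
  F → num: FIRST = { 'num' }
  F → ( a (: FIRST = { '(' }
L has only one production, so no FIRST/FIRST conflict is possible there.

All alternatives of each non-terminal have pairwise disjoint FIRST sets.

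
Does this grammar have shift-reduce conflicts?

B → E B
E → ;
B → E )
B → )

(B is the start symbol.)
No shift-reduce conflicts

A shift-reduce conflict occurs when an LR(0) state has both:
  - a complete (reduce) item [A → α .] (dot at the end), and
  - a shift item [B → β . c γ] (dot before a terminal).

Augment with B' → B and build the canonical LR(0) collection (I0 = CLOSURE({[B' → . B]}), then GOTO on every symbol after a dot until no new states appear). It has 7 states:
  I0: { [B → . )], [B → . E )], [B → . E B], [B' → . B], [E → . ;] }  — shift
  I1: { [B → ) .] }  — reduce
  I2: { [E → ; .] }  — reduce
  I3: { [B' → B .] }  — accept
  I4: { [B → . )], [B → . E )], [B → . E B], [B → E . )], [B → E . B], [E → . ;] }  — shift
  I5: { [B → ) .], [B → E ) .] }  — 2 reduces
  I6: { [B → E B .] }  — reduce

No state contains both a complete item and a shift item.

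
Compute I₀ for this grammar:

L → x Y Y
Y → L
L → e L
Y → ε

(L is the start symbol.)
{ [L → . e L], [L → . x Y Y], [L' → . L] }

First, augment the grammar with L' → L
I₀ = CLOSURE({ [L' → . L] }):
  [L' → . L] has the dot before L: add [L → . x Y Y], [L → . e L]
No further items can be added.

I₀ = { [L → . e L], [L → . x Y Y], [L' → . L] }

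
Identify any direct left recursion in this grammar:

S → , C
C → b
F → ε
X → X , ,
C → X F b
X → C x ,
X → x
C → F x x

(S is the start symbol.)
Direct left recursion occurs when N → N α for some non-terminal N (the right-hand side begins with the left-hand side itself).

S → , C: starts with ','
C → b: starts with b
F → ε: starts with ε
X → X , ,: LEFT RECURSIVE (starts with X)
C → X F b: starts with X
X → C x ,: starts with C
X → x: starts with x
C → F x x: starts with F

The grammar has direct left recursion on: X.

Answer: Yes, X is left-recursive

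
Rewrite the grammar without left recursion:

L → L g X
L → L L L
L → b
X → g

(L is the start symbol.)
L → b L'
L' → g X L'
L' → L L L'
L' → ε
X → g

L is directly left-recursive. The standard transformation for
  A → A α₁ | ... | A α_m | β₁ | ... | β_n
is
  A  → β₁ A' | ... | β_n A'
  A' → α₁ A' | ... | α_m A' | ε

L → b becomes L → b L'
L → L g X becomes L' → g X L'
L → L L L becomes L' → L L L'
Add L' → ε

Productions for other non-terminals are unchanged:
  X → g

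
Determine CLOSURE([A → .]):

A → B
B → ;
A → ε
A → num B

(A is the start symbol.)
To compute CLOSURE, for each item [A → α.Bβ] where B is a non-terminal, add [B → .γ] for all productions B → γ; repeat for the newly added items until nothing changes.

Start with: [A → .]
The dot is at the end, so nothing is added.

CLOSURE = { [A → .] }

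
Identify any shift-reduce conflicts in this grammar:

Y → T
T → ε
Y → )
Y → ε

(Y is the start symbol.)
Augment with Y' → Y and build the canonical LR(0) collection (I0 = CLOSURE({[Y' → . Y]}), then GOTO on every symbol after a dot until no new states appear). It has 4 states:
  I0: { [T → .], [Y → . )], [Y → . T], [Y → .], [Y' → . Y] }  — shift, 2 reduces
  I1: { [Y → ) .] }  — reduce
  I2: { [Y → T .] }  — reduce
  I3: { [Y' → Y .] }  — accept

I0 contains reduce items [T → .], [Y → .] and shift item [Y → . )] — shift-reduce conflict.

Answer: Yes — I0: [T → .] vs [Y → . )]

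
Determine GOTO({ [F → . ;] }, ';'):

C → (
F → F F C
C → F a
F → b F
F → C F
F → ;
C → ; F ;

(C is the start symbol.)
{ [F → ; .] }

GOTO(I, ';') = CLOSURE({ [A → αX.β] : [A → α.Xβ] ∈ I, X = ';' })

Items with dot before ';', with the dot advanced:
  [F → . ;] → [F → ; .]
Closure adds nothing (no advanced item has the dot before a non-terminal).

GOTO = { [F → ; .] }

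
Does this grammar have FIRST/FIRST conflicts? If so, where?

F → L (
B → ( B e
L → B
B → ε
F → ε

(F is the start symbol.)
No FIRST/FIRST conflicts.

A FIRST/FIRST conflict occurs when two productions N → α and N → β for the same non-terminal have FIRST(α) ∩ FIRST(β) ≠ ∅ (with ε ∈ FIRST of a nullable right-hand side, so two nullable alternatives also conflict).

FIRST sets of the non-terminals at (or reachable through a nullable prefix from) the front of some alternative:
  FIRST(L) = { '(', ε }

Productions for F:
  F → L (: FIRST = { '(' }
  F → ε: FIRST = { ε }
Productions for B:
  B → ( B e: FIRST = { '(' }
  B → ε: FIRST = { ε }
L has only one production, so no FIRST/FIRST conflict is possible there.

All alternatives of each non-terminal have pairwise disjoint FIRST sets.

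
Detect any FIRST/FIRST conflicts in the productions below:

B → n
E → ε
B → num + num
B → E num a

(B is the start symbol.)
Yes. B → num '+' num / B → E num a on { 'num' }

A FIRST/FIRST conflict occurs when two productions N → α and N → β for the same non-terminal have FIRST(α) ∩ FIRST(β) ≠ ∅ (with ε ∈ FIRST of a nullable right-hand side, so two nullable alternatives also conflict).

FIRST sets of the non-terminals at (or reachable through a nullable prefix from) the front of some alternative:
  FIRST(E) = { ε }

Productions for B:
  B → n: FIRST = { 'n' }
  B → num + num: FIRST = { 'num' }
  B → E num a: FIRST = { 'num' }
E has only one production, so no FIRST/FIRST conflict is possible there.

Conflict for B: B → num + num and B → E num a
  Overlap: { 'num' }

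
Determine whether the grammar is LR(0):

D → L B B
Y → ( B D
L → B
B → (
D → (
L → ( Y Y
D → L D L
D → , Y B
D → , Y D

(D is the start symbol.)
Augment with D' → D and build the canonical LR(0) collection (I0 = CLOSURE({[D' → . D]}), then GOTO on every symbol after a dot until no new states appear). It has 20 states:
  I0: { [B → . (], [D → . (], [D → . , Y B], [D → . , Y D], [D → . L B B], [D → . L D L], [D' → . D], [L → . ( Y Y], [L → . B] }  — shift
  I1: { [B → ( .], [D → ( .], [L → ( . Y Y], [Y → . ( B D] }  — shift, 2 reduces
  I2: { [D → , . Y B], [D → , . Y D], [Y → . ( B D] }  — shift
  I3: { [L → B .] }  — reduce
  I4: { [D' → D .] }  — accept
  I5: { [B → . (], [D → . (], [D → . , Y B], [D → . , Y D], [D → . L B B], [D → . L D L], [D → L . B B], [D → L . D L], [L → . ( Y Y], [L → . B] }  — shift
  I6: { [B → . (], [D → L B . B], [L → B .] }  — shift, reduce
  I7: { [B → . (], [D → L D . L], [L → . ( Y Y], [L → . B] }  — shift
  I8: { [B → ( .], [L → ( . Y Y], [Y → . ( B D] }  — shift, reduce
  I9: { [D → L D L .] }  — reduce
  I10: { [B → . (], [Y → ( . B D] }  — shift
  I11: { [L → ( Y . Y], [Y → . ( B D] }  — shift
  I12: { [L → ( Y Y .] }  — reduce
  I13: { [B → ( .] }  — reduce
  I14: { [B → . (], [D → . (], [D → . , Y B], [D → . , Y D], [D → . L B B], [D → . L D L], [L → . ( Y Y], [L → . B], [Y → ( B . D] }  — shift
  I15: { [Y → ( B D .] }  — reduce
  I16: { [D → L B B .] }  — reduce
  I17: { [B → . (], [D → , Y . B], [D → , Y . D], [D → . (], [D → . , Y B], [D → . , Y D], [D → . L B B], [D → . L D L], [L → . ( Y Y], [L → . B] }  — shift
  I18: { [D → , Y B .], [L → B .] }  — 2 reduces
  I19: { [D → , Y D .] }  — reduce

Conflict in state I1:
  Shift-reduce conflict between [B → ( .] and [Y → . ( B D]
So the grammar is NOT LR(0).

Answer: No. Shift-reduce conflict between [B → ( .] and [Y → . ( B D]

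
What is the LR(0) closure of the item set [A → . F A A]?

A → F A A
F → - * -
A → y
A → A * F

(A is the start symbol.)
{ [A → . F A A], [F → . - * -] }

To compute CLOSURE, for each item [A → α.Bβ] where B is a non-terminal, add [B → .γ] for all productions B → γ; repeat for the newly added items until nothing changes.

Start with: [A → . F A A]
  [A → . F A A] has the dot before F: add [F → . - * -]
No further items can be added.

CLOSURE = { [A → . F A A], [F → . - * -] }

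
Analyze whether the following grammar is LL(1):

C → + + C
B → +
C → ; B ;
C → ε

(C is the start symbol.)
Yes, the grammar is LL(1).

Relevant sets:
  FOLLOW(C) = { $ }

For C:
  PREDICT(C → '+' '+' C) = { '+' }
  PREDICT(C → ';' B ';') = { ';' }
  PREDICT(C → ε) = { $ }
B has a single production, so nothing to check there.

All predict sets are disjoint. The grammar IS LL(1).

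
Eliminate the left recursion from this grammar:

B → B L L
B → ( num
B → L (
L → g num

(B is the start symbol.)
B → ( num B'
B → L ( B'
B' → L L B'
B' → ε
L → g num

B is directly left-recursive. The standard transformation for
  A → A α₁ | ... | A α_m | β₁ | ... | β_n
is
  A  → β₁ A' | ... | β_n A'
  A' → α₁ A' | ... | α_m A' | ε

B → ( num becomes B → ( num B'
B → L ( becomes B → L ( B'
B → B L L becomes B' → L L B'
Add B' → ε

Productions for other non-terminals are unchanged:
  L → g num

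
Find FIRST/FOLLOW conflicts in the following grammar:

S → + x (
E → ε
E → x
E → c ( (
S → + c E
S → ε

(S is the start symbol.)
Nullable non-terminals: E, S.

E: nullable alternative(s) E → ε; FOLLOW(E) = { $ }
  E → ε: FIRST \ {ε} = { } — this is the only nullable alternative, skip
  E → x: FIRST \ {ε} = { 'x' } — disjoint from FOLLOW(E)
  E → c ( (: FIRST \ {ε} = { 'c' } — disjoint from FOLLOW(E)

S: nullable alternative(s) S → ε; FOLLOW(S) = { $ }
  S → + x (: FIRST \ {ε} = { '+' } — disjoint from FOLLOW(S)
  S → + c E: FIRST \ {ε} = { '+' } — disjoint from FOLLOW(S)
  S → ε: FIRST \ {ε} = { } — this is the only nullable alternative, skip

No FIRST/FOLLOW conflicts found.

Answer: No FIRST/FOLLOW conflicts.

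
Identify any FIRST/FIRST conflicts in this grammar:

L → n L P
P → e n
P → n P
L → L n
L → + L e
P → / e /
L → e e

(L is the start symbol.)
Yes. L → n L P / L → L n on { 'n' }; L → L n / L → '+' L e on { '+' }; L → L n / L → e e on { 'e' }

A FIRST/FIRST conflict occurs when two productions N → α and N → β for the same non-terminal have FIRST(α) ∩ FIRST(β) ≠ ∅ (with ε ∈ FIRST of a nullable right-hand side, so two nullable alternatives also conflict).

FIRST sets of the non-terminals at (or reachable through a nullable prefix from) the front of some alternative:
  FIRST(L) = { '+', 'e', 'n' }

Productions for L:
  L → n L P: FIRST = { 'n' }
  L → L n: FIRST = { '+', 'e', 'n' }
  L → + L e: FIRST = { '+' }
  L → e e: FIRST = { 'e' }
Productions for P:
  P → e n: FIRST = { 'e' }
  P → n P: FIRST = { 'n' }
  P → / e /: FIRST = { '/' }

Conflict for L: L → n L P and L → L n
  Overlap: { 'n' }
Conflict for L: L → L n and L → + L e
  Overlap: { '+' }
Conflict for L: L → L n and L → e e
  Overlap: { 'e' }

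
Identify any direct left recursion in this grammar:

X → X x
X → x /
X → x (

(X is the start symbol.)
Yes, X is left-recursive

X → X x: LEFT RECURSIVE (starts with X)
X → x /: starts with x
X → x (: starts with x

The grammar has direct left recursion on: X.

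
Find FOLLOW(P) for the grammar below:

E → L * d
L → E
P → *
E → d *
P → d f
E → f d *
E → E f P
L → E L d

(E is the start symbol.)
{ $, '*', 'd', 'f' }

To compute FOLLOW(P), find every occurrence of P on a right-hand side N → α P β: add FIRST(β) \ {ε}, and if β is empty or nullable also add FOLLOW(N). Iterate to a fixed point.

In E → E f P: P is at the end, add FOLLOW(E)

The FOLLOW sets referred to above (computed the same way, to a fixed point):
  FOLLOW(E) = { $, '*', 'd', 'f' }

Taking the union: FOLLOW(P) = { $, '*', 'd', 'f' }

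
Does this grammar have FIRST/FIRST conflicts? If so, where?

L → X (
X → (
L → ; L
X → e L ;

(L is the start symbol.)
A FIRST/FIRST conflict occurs when two productions N → α and N → β for the same non-terminal have FIRST(α) ∩ FIRST(β) ≠ ∅ (with ε ∈ FIRST of a nullable right-hand side, so two nullable alternatives also conflict).

FIRST sets of the non-terminals at (or reachable through a nullable prefix from) the front of some alternative:
  FIRST(X) = { '(', 'e' }

Productions for L:
  L → X (: FIRST = { '(', 'e' }
  L → ; L: FIRST = { ';' }
Productions for X:
  X → (: FIRST = { '(' }
  X → e L ;: FIRST = { 'e' }

All alternatives of each non-terminal have pairwise disjoint FIRST sets.

Answer: No FIRST/FIRST conflicts.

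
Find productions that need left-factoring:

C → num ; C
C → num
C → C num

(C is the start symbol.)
Yes, C has productions with common prefix 'num'

Left-factoring is needed when two productions for the same non-terminal
share a common prefix on the right-hand side.

Productions for C:
  C → num ; C
  C → num
  C → C num

Found common prefix 'num' in productions for C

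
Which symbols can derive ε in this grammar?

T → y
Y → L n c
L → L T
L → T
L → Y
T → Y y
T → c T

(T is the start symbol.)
None

There are no ε-productions, so no non-terminal can derive ε.
No non-terminals are nullable.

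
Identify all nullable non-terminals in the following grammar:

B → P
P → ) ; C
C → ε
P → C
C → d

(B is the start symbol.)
{ 'B', 'C', 'P' }

A non-terminal is nullable if it can derive ε (the empty string): either it has an ε-production, or it has a production whose right-hand side consists entirely of nullable non-terminals.

ε-productions: C → ε
So C is immediately nullable.
P → C: every symbol on the right is nullable, so P is nullable too.
B → P: every symbol on the right is nullable, so B is nullable too.
Every non-terminal is now nullable.
Nullable = { 'B', 'C', 'P' }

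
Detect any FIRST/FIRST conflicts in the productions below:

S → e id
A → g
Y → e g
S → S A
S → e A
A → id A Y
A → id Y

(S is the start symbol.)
Yes. S → e id / S → S A on { 'e' }; S → e id / S → e A on { 'e' }; S → S A / S → e A on { 'e' }; A → id A Y / A → id Y on { 'id' }

A FIRST/FIRST conflict occurs when two productions N → α and N → β for the same non-terminal have FIRST(α) ∩ FIRST(β) ≠ ∅ (with ε ∈ FIRST of a nullable right-hand side, so two nullable alternatives also conflict).

FIRST sets of the non-terminals at (or reachable through a nullable prefix from) the front of some alternative:
  FIRST(S) = { 'e' }

Productions for S:
  S → e id: FIRST = { 'e' }
  S → S A: FIRST = { 'e' }
  S → e A: FIRST = { 'e' }
Productions for A:
  A → g: FIRST = { 'g' }
  A → id A Y: FIRST = { 'id' }
  A → id Y: FIRST = { 'id' }
Y has only one production, so no FIRST/FIRST conflict is possible there.

Conflict for S: S → e id and S → S A
  Overlap: { 'e' }
Conflict for S: S → e id and S → e A
  Overlap: { 'e' }
Conflict for S: S → S A and S → e A
  Overlap: { 'e' }
Conflict for A: A → id A Y and A → id Y
  Overlap: { 'id' }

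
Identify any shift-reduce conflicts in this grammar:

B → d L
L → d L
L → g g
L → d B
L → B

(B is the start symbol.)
No shift-reduce conflicts

A shift-reduce conflict occurs when an LR(0) state has both:
  - a complete (reduce) item [A → α .] (dot at the end), and
  - a shift item [B → β . c γ] (dot before a terminal).

Augment with B' → B and build the canonical LR(0) collection (I0 = CLOSURE({[B' → . B]}), then GOTO on every symbol after a dot until no new states appear). It has 10 states:
  I0: { [B → . d L], [B' → . B] }  — shift
  I1: { [B' → B .] }  — accept
  I2: { [B → . d L], [B → d . L], [L → . B], [L → . d B], [L → . d L], [L → . g g] }  — shift
  I3: { [L → B .] }  — reduce
  I4: { [B → d L .] }  — reduce
  I5: { [B → . d L], [B → d . L], [L → . B], [L → . d B], [L → . d L], [L → . g g], [L → d . B], [L → d . L] }  — shift
  I6: { [L → g . g] }  — shift
  I7: { [L → g g .] }  — reduce
  I8: { [L → B .], [L → d B .] }  — 2 reduces
  I9: { [B → d L .], [L → d L .] }  — 2 reduces

No state contains both a complete item and a shift item.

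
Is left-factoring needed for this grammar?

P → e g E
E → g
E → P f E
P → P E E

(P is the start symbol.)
No, left-factoring is not needed

Left-factoring is needed when two productions for the same non-terminal
share a common prefix on the right-hand side.

Productions for P:
  P → e g E
  P → P E E
Productions for E:
  E → g
  E → P f E

No common prefixes found.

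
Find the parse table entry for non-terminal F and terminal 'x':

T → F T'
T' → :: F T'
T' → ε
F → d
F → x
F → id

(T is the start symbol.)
To find M[F, 'x'], we find productions for F where 'x' is in the predict set (PREDICT(N → α) = (FIRST(α) \ {ε}) ∪ (FOLLOW(N) if α ⇒* ε)).

F → d: PREDICT = { 'd' }
F → x: PREDICT = { 'x' }
  'x' is in predict set, so this production goes in M[F, 'x']
F → id: PREDICT = { 'id' }

M[F, 'x'] = F → x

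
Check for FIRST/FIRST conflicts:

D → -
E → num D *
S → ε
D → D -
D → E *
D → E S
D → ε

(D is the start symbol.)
Yes. D → '-' / D → D '-' on { '-' }; D → D '-' / D → E '*' on { 'num' }; D → D '-' / D → E S on { 'num' }; D → E '*' / D → E S on { 'num' }

FIRST sets of the non-terminals at (or reachable through a nullable prefix from) the front of some alternative:
  FIRST(D) = { '-', 'num', ε }
  FIRST(E) = { 'num' }

Productions for D:
  D → -: FIRST = { '-' }
  D → D -: FIRST = { '-', 'num' }
  D → E *: FIRST = { 'num' }
  D → E S: FIRST = { 'num' }
  D → ε: FIRST = { ε }
E, S have only one production, so no FIRST/FIRST conflict is possible there.

Conflict for D: D → - and D → D -
  Overlap: { '-' }
Conflict for D: D → D - and D → E *
  Overlap: { 'num' }
Conflict for D: D → D - and D → E S
  Overlap: { 'num' }
Conflict for D: D → E * and D → E S
  Overlap: { 'num' }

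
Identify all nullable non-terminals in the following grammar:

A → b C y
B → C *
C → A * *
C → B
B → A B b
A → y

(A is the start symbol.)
None

A non-terminal is nullable if it can derive ε (the empty string): either it has an ε-production, or it has a production whose right-hand side consists entirely of nullable non-terminals.

There are no ε-productions, so no non-terminal can derive ε.
No non-terminals are nullable.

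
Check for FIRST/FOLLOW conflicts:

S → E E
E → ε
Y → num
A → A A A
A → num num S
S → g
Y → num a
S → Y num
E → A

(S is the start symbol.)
Nullable non-terminals: E, S.
FIRST sets used below: FIRST(A) = { 'num' }, FIRST(E) = { 'num', ε }, FIRST(Y) = { 'num' }

E: nullable alternative(s) E → ε; FOLLOW(E) = { $, 'num' }
  E → ε: FIRST \ {ε} = { } — this is the only nullable alternative, skip
  E → A: FIRST \ {ε} = { 'num' } — overlaps FOLLOW(E) on { 'num' }: CONFLICT

S: nullable alternative(s) S → E E; FOLLOW(S) = { $, 'num' }
  S → E E: FIRST \ {ε} = { 'num' } — this is the only nullable alternative, skip
  S → g: FIRST \ {ε} = { 'g' } — disjoint from FOLLOW(S)
  S → Y num: FIRST \ {ε} = { 'num' } — overlaps FOLLOW(S) on { 'num' }: CONFLICT

A, Y have no nullable alternative, so no FIRST/FOLLOW check is needed there.

So the grammar has 2 FIRST/FOLLOW conflicts (marked CONFLICT above).

Answer: Yes. S → Y num with FOLLOW(S) on { 'num' }; E → A with FOLLOW(E) on { 'num' }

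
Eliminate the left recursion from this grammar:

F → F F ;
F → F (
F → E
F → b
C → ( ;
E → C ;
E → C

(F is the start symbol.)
F → E F'
F → b F'
F' → F ; F'
F' → ( F'
F' → ε
C → ( ;
E → C ;
E → C

F is directly left-recursive. The standard transformation for
  A → A α₁ | ... | A α_m | β₁ | ... | β_n
is
  A  → β₁ A' | ... | β_n A'
  A' → α₁ A' | ... | α_m A' | ε

F → E becomes F → E F'
F → b becomes F → b F'
F → F F ; becomes F' → F ; F'
F → F ( becomes F' → ( F'
Add F' → ε

Productions for other non-terminals are unchanged:
  C → ( ;
  E → C ;
  E → C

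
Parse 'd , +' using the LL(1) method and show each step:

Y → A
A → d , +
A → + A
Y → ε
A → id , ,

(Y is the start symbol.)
LL(1) parsing maintains a stack (initially the start symbol over $) and the input. At each step: if the stack top is a terminal, match it against the current input token; if it is a non-terminal N, replace it with the RHS of M[N, lookahead] (the unique production whose predict set contains the lookahead).

Stack is shown with the top on the left.

Stack    Input    Action
------------------------
Y $      d , + $  output Y → A
A $      d , + $  output A → d , +
d , + $  d , + $  match 'd'
, + $    , + $    match ','
+ $      + $      match '+'
$        $        accept

The string is accepted.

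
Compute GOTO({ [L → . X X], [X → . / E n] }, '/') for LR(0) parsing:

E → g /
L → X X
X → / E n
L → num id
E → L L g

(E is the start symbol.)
GOTO(I, '/') = CLOSURE({ [A → αX.β] : [A → α.Xβ] ∈ I, X = '/' })

Items with dot before '/', with the dot advanced:
  [X → . / E n] → [X → / . E n]
Closure of the advanced items:
  [X → / . E n] has the dot before E: add [E → . g /], [E → . L L g]
  [E → . L L g] has the dot before L: add [L → . X X], [L → . num id]
  [L → . X X] has the dot before X: add [X → . / E n]

GOTO = { [E → . L L g], [E → . g /], [L → . X X], [L → . num id], [X → . / E n], [X → / . E n] }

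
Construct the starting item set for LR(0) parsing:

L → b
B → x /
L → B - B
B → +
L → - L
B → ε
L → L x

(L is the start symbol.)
{ [B → . +], [B → . x /], [B → .], [L → . - L], [L → . B - B], [L → . L x], [L → . b], [L' → . L] }

First, augment the grammar with L' → L
I₀ = CLOSURE({ [L' → . L] }):
  [L' → . L] has the dot before L: add [L → . b], [L → . B - B], [L → . - L], [L → . L x]
  [L → . B - B] has the dot before B: add [B → . x /], [B → . +], [B → .]
No further items can be added.

I₀ = { [B → . +], [B → . x /], [B → .], [L → . - L], [L → . B - B], [L → . L x], [L → . b], [L' → . L] }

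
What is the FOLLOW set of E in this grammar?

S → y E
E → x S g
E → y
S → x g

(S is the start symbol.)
{ $, 'g' }

To compute FOLLOW(E), find every occurrence of E on a right-hand side N → α E β: add FIRST(β) \ {ε}, and if β is empty or nullable also add FOLLOW(N). Iterate to a fixed point.

In S → y E: E is at the end, add FOLLOW(S)

The FOLLOW sets referred to above (computed the same way, to a fixed point):
  FOLLOW(S) = { $, 'g' }

Taking the union: FOLLOW(E) = { $, 'g' }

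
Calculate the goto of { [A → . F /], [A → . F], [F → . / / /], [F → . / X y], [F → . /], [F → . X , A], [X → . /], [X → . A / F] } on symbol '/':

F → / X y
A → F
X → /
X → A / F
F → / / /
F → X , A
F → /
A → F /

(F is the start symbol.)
GOTO(I, '/') = CLOSURE({ [A → αX.β] : [A → α.Xβ] ∈ I, X = '/' })

Items with dot before '/', with the dot advanced:
  [F → . /] → [F → / .]
  [F → . / / /] → [F → / . / /]
  [F → . / X y] → [F → / . X y]
  [X → . /] → [X → / .]
Closure of the advanced items:
  [F → / . X y] has the dot before X: add [X → . /], [X → . A / F]
  [X → . A / F] has the dot before A: add [A → . F], [A → . F /]
  [A → . F] has the dot before F: add [F → . / X y], [F → . / / /], [F → . X , A], [F → . /]

GOTO = { [A → . F /], [A → . F], [F → . / / /], [F → . / X y], [F → . /], [F → . X , A], [F → / . / /], [F → / . X y], [F → / .], [X → . /], [X → . A / F], [X → / .] }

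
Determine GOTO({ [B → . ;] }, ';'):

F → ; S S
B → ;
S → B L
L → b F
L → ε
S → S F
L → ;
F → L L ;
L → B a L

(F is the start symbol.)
{ [B → ; .] }

GOTO(I, ';') = CLOSURE({ [A → αX.β] : [A → α.Xβ] ∈ I, X = ';' })

Items with dot before ';', with the dot advanced:
  [B → . ;] → [B → ; .]
Closure adds nothing (no advanced item has the dot before a non-terminal).

GOTO = { [B → ; .] }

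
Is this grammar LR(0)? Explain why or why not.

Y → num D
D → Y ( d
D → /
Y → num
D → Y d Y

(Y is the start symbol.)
No. Shift-reduce conflict between [Y → num .] and [D → . /]

Augment with Y' → Y and build the canonical LR(0) collection (I0 = CLOSURE({[Y' → . Y]}), then GOTO on every symbol after a dot until no new states appear). It has 10 states:
  I0: { [Y → . num D], [Y → . num], [Y' → . Y] }  — shift
  I1: { [Y' → Y .] }  — accept
  I2: { [D → . /], [D → . Y ( d], [D → . Y d Y], [Y → . num D], [Y → . num], [Y → num . D], [Y → num .] }  — shift, reduce
  I3: { [D → / .] }  — reduce
  I4: { [Y → num D .] }  — reduce
  I5: { [D → Y . ( d], [D → Y . d Y] }  — shift
  I6: { [D → Y ( . d] }  — shift
  I7: { [D → Y d . Y], [Y → . num D], [Y → . num] }  — shift
  I8: { [D → Y d Y .] }  — reduce
  I9: { [D → Y ( d .] }  — reduce

Conflict in state I2:
  Shift-reduce conflict between [Y → num .] and [D → . /]
So the grammar is NOT LR(0).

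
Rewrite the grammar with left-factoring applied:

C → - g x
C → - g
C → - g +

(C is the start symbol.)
Left-factoring transforms A → αβ₁ | αβ₂ into A → αA' and A' → β₁ | β₂
(α is the longest common prefix among the alternatives). Repeat until
no nonterminal has two alternatives with a common prefix.

Round 1: C has alternatives sharing prefix '- g'. Introduce C': C → - g C'
  Add: C' → x
  Add: C' → ε
  Add: C' → +

No remaining common prefixes — done.

Resulting grammar:
C → - g C'
C' → x
C' → ε
C' → +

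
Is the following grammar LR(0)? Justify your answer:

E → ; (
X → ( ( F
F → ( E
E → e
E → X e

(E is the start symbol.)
A grammar is LR(0) if no state in the canonical LR(0) collection has:
  - both a shift item (dot before a terminal) and a complete item (shift-reduce conflict), or
  - two or more complete items (reduce-reduce conflict; the accept item [E' → E .] counts as a complete item here).

Augment with E' → E and build the canonical LR(0) collection (I0 = CLOSURE({[E' → . E]}), then GOTO on every symbol after a dot until no new states appear). It has 12 states:
  I0: { [E → . ; (], [E → . X e], [E → . e], [E' → . E], [X → . ( ( F] }  — shift
  I1: { [X → ( . ( F] }  — shift
  I2: { [E → ; . (] }  — shift
  I3: { [E' → E .] }  — accept
  I4: { [E → X . e] }  — shift
  I5: { [E → e .] }  — reduce
  I6: { [E → X e .] }  — reduce
  I7: { [E → ; ( .] }  — reduce
  I8: { [F → . ( E], [X → ( ( . F] }  — shift
  I9: { [E → . ; (], [E → . X e], [E → . e], [F → ( . E], [X → . ( ( F] }  — shift
  I10: { [X → ( ( F .] }  — reduce
  I11: { [F → ( E .] }  — reduce

Every state is either a pure shift/goto state or contains exactly one complete item and nothing to shift — no conflicts. The grammar is LR(0).

Answer: Yes, the grammar is LR(0)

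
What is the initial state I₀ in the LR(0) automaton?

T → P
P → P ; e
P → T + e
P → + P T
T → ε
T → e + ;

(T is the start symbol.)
{ [P → . + P T], [P → . P ; e], [P → . T + e], [T → . P], [T → . e + ;], [T → .], [T' → . T] }

First, augment the grammar with T' → T
I₀ = CLOSURE({ [T' → . T] }):
  [T' → . T] has the dot before T: add [T → . P], [T → .], [T → . e + ;]
  [T → . P] has the dot before P: add [P → . P ; e], [P → . T + e], [P → . + P T]
No further items can be added.

I₀ = { [P → . + P T], [P → . P ; e], [P → . T + e], [T → . P], [T → . e + ;], [T → .], [T' → . T] }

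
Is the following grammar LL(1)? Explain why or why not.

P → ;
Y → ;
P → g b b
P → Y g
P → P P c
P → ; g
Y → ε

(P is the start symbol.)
No. Predict set conflict for P: { ';' }

A grammar is LL(1) if for each non-terminal N with multiple productions, the predict sets of those productions are pairwise disjoint, where PREDICT(N → α) = (FIRST(α) \ {ε}) ∪ (FOLLOW(N) if α ⇒* ε).

Relevant sets:
  FIRST(Y) = { ';', ε }
  FIRST(P) = { ';', 'g' }
  FOLLOW(Y) = { 'g' }

For P:
  PREDICT(P → ';') = { ';' }
  PREDICT(P → g b b) = { 'g' }
  PREDICT(P → Y g) = { ';', 'g' }
  PREDICT(P → P P c) = { ';', 'g' }
  PREDICT(P → ';' g) = { ';' }
For Y:
  PREDICT(Y → ';') = { ';' }
  PREDICT(Y → ε) = { 'g' }

Conflict found: Predict set conflict for P: { ';' }
The grammar is NOT LL(1).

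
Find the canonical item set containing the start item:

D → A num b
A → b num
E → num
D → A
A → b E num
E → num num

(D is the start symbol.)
First, augment the grammar with D' → D
I₀ = CLOSURE({ [D' → . D] }):
  [D' → . D] has the dot before D: add [D → . A num b], [D → . A]
  [D → . A num b] has the dot before A: add [A → . b num], [A → . b E num]
No further items can be added.

I₀ = { [A → . b E num], [A → . b num], [D → . A num b], [D → . A], [D' → . D] }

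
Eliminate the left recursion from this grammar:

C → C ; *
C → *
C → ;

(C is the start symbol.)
C is directly left-recursive. The standard transformation for
  A → A α₁ | ... | A α_m | β₁ | ... | β_n
is
  A  → β₁ A' | ... | β_n A'
  A' → α₁ A' | ... | α_m A' | ε

C → * becomes C → * C'
C → ; becomes C → ; C'
C → C ; * becomes C' → ; * C'
Add C' → ε

Resulting grammar:
C → * C'
C → ; C'
C' → ; * C'
C' → ε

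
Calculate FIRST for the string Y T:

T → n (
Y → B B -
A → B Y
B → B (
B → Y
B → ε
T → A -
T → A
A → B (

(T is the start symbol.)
{ '(', '-' }

FIRST sets of the non-terminals involved (from the grammar, by fixed-point iteration):
  FIRST(Y) = { '(', '-' }

To compute FIRST(Y T), process the symbols left to right:
Symbol Y is a non-terminal. Add FIRST(Y) \ {ε} = { '(', '-' }
Y is not nullable (ε ∉ FIRST(Y)), so stop here.
FIRST(Y T) = { '(', '-' }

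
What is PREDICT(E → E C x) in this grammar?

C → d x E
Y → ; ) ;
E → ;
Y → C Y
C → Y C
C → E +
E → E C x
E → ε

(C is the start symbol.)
PREDICT(E → E C x) = (FIRST(RHS) \ {ε}) ∪ (FOLLOW(E) if ε ∈ FIRST(RHS), i.e. RHS ⇒* ε)
FIRST(E) = { '+', ';', 'd', ε }
FIRST(C) = { '+', ';', 'd' }
FIRST(E C x) = { '+', ';', 'd' }
ε ∉ FIRST(E C x), so FOLLOW(E) is not added.
PREDICT(E → E C x) = { '+', ';', 'd' }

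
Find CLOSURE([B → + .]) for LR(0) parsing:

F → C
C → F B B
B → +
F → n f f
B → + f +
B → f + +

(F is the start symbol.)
{ [B → + .] }

Start with: [B → + .]
The dot is at the end, so nothing is added.

CLOSURE = { [B → + .] }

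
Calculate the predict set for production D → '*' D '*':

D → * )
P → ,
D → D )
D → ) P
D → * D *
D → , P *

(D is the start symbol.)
{ '*' }

PREDICT(D → '*' D '*') = (FIRST(RHS) \ {ε}) ∪ (FOLLOW(D) if ε ∈ FIRST(RHS), i.e. RHS ⇒* ε)
FIRST('*' D '*') = { '*' }
ε ∉ FIRST('*' D '*'), so FOLLOW(D) is not added.
PREDICT(D → '*' D '*') = { '*' }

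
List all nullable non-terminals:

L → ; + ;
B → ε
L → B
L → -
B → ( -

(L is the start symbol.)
A non-terminal is nullable if it can derive ε (the empty string): either it has an ε-production, or it has a production whose right-hand side consists entirely of nullable non-terminals.

ε-productions: B → ε
So B is immediately nullable.
L → B: every symbol on the right is nullable, so L is nullable too.
Every non-terminal is now nullable.
Nullable = { 'B', 'L' }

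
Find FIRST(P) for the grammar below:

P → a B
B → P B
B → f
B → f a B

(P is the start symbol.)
To compute FIRST(P), examine every production with P on the left-hand side, reading each right-hand side left to right until a non-nullable symbol is reached.

From P → a B:
  - a is a terminal: add 'a' and stop

Collecting: FIRST(P) = { 'a' }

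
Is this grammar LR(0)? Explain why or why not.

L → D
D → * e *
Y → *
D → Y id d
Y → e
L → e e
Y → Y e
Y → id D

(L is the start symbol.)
No. Shift-reduce conflict between [Y → * .] and [D → * . e *]

A grammar is LR(0) if no state in the canonical LR(0) collection has:
  - both a shift item (dot before a terminal) and a complete item (shift-reduce conflict), or
  - two or more complete items (reduce-reduce conflict; the accept item [L' → L .] counts as a complete item here).

Augment with L' → L and build the canonical LR(0) collection (I0 = CLOSURE({[L' → . L]}), then GOTO on every symbol after a dot until no new states appear). It has 15 states:
  I0: { [D → . * e *], [D → . Y id d], [L → . D], [L → . e e], [L' → . L], [Y → . *], [Y → . Y e], [Y → . e], [Y → . id D] }  — shift
  I1: { [D → * . e *], [Y → * .] }  — shift, reduce
  I2: { [L → D .] }  — reduce
  I3: { [L' → L .] }  — accept
  I4: { [D → Y . id d], [Y → Y . e] }  — shift
  I5: { [L → e . e], [Y → e .] }  — shift, reduce
  I6: { [D → . * e *], [D → . Y id d], [Y → . *], [Y → . Y e], [Y → . e], [Y → . id D], [Y → id . D] }  — shift
  I7: { [Y → id D .] }  — reduce
  I8: { [Y → e .] }  — reduce
  I9: { [L → e e .] }  — reduce
  I10: { [Y → Y e .] }  — reduce
  I11: { [D → Y id . d] }  — shift
  I12: { [D → Y id d .] }  — reduce
  I13: { [D → * e . *] }  — shift
  I14: { [D → * e * .] }  — reduce

Conflict in state I1:
  Shift-reduce conflict between [Y → * .] and [D → * . e *]
So the grammar is NOT LR(0).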